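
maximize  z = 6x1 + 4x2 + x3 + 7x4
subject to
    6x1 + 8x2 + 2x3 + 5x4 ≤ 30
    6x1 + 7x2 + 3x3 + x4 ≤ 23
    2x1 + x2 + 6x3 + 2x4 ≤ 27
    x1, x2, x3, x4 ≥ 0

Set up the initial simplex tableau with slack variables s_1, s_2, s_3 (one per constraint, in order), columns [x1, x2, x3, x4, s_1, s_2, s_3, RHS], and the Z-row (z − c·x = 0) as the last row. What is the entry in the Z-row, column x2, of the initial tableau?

-4

The Z-row carries the negated objective coefficients: the x2 entry is -4.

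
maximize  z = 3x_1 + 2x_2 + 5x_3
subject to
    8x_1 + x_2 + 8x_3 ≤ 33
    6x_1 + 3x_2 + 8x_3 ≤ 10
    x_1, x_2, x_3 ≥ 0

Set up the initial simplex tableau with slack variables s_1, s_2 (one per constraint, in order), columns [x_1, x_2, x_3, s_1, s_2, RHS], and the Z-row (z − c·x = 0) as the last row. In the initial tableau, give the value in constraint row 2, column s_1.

Slack s_1 belongs to constraint 1; its column is the unit vector e_1, so the entry in row 2 is 0.

0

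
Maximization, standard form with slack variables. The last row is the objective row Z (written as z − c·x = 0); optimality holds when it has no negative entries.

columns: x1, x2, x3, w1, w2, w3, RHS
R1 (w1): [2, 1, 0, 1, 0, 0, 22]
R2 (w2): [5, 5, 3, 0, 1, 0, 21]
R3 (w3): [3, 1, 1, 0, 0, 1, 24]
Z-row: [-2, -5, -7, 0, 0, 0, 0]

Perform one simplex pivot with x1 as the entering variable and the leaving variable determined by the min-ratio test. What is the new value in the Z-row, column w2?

Ratio test on column x1 — row 1: 22/2 = 11; row 2: 21/5 = 21/5; row 3: 24/3 = 8. Minimum is 21/5 at row 2 (w2 leaves); pivot element 5.
Divide row 2 by 5; eliminate column x1 from the other rows.
Z-row update in column w2: 0 − (-2)·(1/5) = 2/5.

2/5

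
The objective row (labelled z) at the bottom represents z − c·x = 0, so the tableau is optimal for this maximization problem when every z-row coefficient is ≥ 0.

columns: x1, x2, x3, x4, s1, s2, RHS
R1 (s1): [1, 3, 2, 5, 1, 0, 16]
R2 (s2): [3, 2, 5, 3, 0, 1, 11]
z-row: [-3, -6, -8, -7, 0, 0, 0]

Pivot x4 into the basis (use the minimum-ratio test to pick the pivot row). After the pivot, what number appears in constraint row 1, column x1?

1/5

Ratio test on column x4 — row 1: 16/5 = 16/5; row 2: 11/3 = 11/3. Minimum is 16/5 at row 1 (s1 leaves); pivot element 5.
Divide row 1 by 5; eliminate column x4 from the other rows.
In the new row 1, the x1 entry is the old entry divided by the pivot: 1/5 = 1/5.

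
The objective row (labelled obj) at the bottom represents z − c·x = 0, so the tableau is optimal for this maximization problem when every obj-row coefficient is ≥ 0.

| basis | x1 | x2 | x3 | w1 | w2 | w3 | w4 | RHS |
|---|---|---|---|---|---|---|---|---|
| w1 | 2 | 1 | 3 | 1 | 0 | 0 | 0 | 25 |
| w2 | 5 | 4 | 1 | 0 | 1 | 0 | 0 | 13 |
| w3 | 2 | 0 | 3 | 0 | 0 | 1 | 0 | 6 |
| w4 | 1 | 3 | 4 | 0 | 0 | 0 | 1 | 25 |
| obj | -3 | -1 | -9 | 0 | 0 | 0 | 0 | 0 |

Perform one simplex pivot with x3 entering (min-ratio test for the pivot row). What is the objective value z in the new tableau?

Ratio test on column x3 — row 1: 25/3 = 25/3; row 2: 13/1 = 13; row 3: 6/3 = 2; row 4: 25/4 = 25/4. Minimum is 2 at row 3 (w3 leaves); pivot element 3.
Pivot on row 3; the obj-row RHS becomes 0 − (-9)·2 = 18.

18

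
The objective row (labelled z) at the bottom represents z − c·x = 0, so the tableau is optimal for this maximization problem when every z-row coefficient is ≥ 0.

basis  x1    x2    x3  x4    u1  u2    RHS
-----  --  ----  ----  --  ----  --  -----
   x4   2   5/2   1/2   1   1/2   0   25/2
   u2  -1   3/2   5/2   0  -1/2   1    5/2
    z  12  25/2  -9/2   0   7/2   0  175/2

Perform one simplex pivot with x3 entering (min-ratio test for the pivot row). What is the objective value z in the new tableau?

Ratio test on column x3 — row 1: (25/2)/(1/2) = 25; row 2: (5/2)/(5/2) = 1. Minimum is 1 at row 2 (u2 leaves); pivot element 5/2.
Pivot on row 2; the z-row RHS becomes 175/2 − (-9/2)·1 = 92.

92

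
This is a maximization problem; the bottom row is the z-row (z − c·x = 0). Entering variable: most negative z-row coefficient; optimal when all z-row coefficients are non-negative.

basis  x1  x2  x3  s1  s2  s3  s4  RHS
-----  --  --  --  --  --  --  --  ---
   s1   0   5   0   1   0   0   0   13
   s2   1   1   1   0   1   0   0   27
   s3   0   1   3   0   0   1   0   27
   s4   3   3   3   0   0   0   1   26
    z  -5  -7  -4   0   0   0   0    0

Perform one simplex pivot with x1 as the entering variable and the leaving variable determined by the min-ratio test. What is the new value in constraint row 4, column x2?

1

Ratio test on column x1 — row 1: entry 0 ≤ 0; row 2: 27/1 = 27; row 3: entry 0 ≤ 0; row 4: 26/3 = 26/3. Minimum is 26/3 at row 4 (s4 leaves); pivot element 3.
Divide row 4 by 3; eliminate column x1 from the other rows.
In the new row 4, the x2 entry is the old entry divided by the pivot: 3/3 = 1.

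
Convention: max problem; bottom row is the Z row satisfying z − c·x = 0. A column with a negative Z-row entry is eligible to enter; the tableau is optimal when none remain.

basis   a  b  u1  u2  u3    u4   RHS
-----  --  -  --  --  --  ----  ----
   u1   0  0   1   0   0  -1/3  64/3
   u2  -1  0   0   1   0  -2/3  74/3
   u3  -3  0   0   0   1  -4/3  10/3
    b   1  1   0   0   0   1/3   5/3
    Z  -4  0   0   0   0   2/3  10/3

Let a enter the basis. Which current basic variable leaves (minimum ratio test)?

b

Column a entries and ratios — u1: 0 ≤ 0, skip; u2: -1 ≤ 0, skip; u3: -3 ≤ 0, skip; b: (5/3)/1 = 5/3.
Smallest ratio is 5/3 in the row of b, so b leaves.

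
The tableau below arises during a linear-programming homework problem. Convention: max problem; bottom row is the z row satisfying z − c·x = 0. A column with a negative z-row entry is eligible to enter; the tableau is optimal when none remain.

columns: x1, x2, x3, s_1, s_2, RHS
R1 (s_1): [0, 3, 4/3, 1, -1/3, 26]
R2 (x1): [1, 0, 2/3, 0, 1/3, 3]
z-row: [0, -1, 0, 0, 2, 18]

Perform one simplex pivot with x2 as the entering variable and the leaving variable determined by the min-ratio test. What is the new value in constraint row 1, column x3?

4/9

Ratio test on column x2 — row 1: 26/3 = 26/3; row 2: entry 0 ≤ 0. Minimum is 26/3 at row 1 (s_1 leaves); pivot element 3.
Divide row 1 by 3; eliminate column x2 from the other rows.
In the new row 1, the x3 entry is the old entry divided by the pivot: (4/3)/3 = 4/9.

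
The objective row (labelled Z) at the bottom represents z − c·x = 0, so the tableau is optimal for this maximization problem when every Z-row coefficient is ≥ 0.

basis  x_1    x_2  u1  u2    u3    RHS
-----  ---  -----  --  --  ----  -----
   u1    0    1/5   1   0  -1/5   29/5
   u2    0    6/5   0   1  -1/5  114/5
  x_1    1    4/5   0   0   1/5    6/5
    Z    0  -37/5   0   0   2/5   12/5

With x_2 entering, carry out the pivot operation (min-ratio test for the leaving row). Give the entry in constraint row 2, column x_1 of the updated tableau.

Ratio test on column x_2 — row 1: (29/5)/(1/5) = 29; row 2: (114/5)/(6/5) = 19; row 3: (6/5)/(4/5) = 3/2. Minimum is 3/2 at row 3 (x_1 leaves); pivot element 4/5.
Divide row 3 by 4/5; eliminate column x_2 from the other rows.
Row 2 update in column x_1: 0 − (6/5)·(5/4) = -3/2.

-3/2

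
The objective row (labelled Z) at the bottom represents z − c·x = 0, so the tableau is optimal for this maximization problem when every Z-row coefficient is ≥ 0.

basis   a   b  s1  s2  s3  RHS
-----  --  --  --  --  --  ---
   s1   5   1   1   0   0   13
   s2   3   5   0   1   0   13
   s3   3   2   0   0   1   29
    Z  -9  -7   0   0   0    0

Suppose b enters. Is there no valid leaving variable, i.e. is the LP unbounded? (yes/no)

no

Column b has positive entries in row(s) 1, 2, 3, so the ratio test bounds it — not unbounded.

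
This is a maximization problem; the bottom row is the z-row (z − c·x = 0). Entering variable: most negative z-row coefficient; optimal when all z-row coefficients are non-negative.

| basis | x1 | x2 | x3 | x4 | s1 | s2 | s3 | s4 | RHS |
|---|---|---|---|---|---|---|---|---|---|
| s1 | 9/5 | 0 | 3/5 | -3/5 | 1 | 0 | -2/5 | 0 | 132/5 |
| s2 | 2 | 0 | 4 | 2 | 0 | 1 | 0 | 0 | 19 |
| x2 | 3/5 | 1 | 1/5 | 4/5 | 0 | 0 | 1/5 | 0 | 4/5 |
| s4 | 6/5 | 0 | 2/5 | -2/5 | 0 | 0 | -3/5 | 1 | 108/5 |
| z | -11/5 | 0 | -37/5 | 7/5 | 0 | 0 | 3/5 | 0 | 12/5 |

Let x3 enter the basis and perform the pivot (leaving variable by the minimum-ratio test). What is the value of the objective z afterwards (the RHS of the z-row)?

32

Ratio test on column x3 — row 1: (132/5)/(3/5) = 44; row 2: 19/4 = 19/4; row 3: (4/5)/(1/5) = 4; row 4: (108/5)/(2/5) = 54. Minimum is 4 at row 3 (x2 leaves); pivot element 1/5.
Pivot on row 3; the z-row RHS becomes 12/5 − (-37/5)·4 = 32.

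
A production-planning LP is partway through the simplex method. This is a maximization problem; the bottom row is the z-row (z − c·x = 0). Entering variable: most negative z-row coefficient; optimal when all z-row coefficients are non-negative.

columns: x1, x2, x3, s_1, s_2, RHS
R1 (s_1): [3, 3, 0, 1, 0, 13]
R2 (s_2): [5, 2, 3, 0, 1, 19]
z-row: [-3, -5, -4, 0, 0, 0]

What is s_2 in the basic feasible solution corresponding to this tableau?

s_2 is basic (row 2); its value is the RHS of that row, 19.

19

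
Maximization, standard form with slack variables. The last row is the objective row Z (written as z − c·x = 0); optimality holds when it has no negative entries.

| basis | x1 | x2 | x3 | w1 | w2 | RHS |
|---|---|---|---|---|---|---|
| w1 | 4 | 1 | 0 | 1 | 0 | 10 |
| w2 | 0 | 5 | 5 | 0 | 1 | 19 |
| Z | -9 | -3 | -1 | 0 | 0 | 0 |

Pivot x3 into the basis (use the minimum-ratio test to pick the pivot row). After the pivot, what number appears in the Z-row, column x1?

-9

Ratio test on column x3 — row 1: entry 0 ≤ 0; row 2: 19/5 = 19/5. Minimum is 19/5 at row 2 (w2 leaves); pivot element 5.
Divide row 2 by 5; eliminate column x3 from the other rows.
Z-row update in column x1: -9 − (-1)·0 = -9.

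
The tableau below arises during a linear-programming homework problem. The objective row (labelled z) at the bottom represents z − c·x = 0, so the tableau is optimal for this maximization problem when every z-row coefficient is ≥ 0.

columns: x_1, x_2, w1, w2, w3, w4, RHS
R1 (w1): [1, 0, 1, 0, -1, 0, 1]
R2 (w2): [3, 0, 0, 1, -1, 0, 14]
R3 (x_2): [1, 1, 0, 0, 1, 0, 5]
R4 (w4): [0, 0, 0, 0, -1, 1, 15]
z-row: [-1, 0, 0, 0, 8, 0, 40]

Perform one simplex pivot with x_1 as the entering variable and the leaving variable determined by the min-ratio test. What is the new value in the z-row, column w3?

Ratio test on column x_1 — row 1: 1/1 = 1; row 2: 14/3 = 14/3; row 3: 5/1 = 5; row 4: entry 0 ≤ 0. Minimum is 1 at row 1 (w1 leaves); pivot element 1.
Divide row 1 by 1; eliminate column x_1 from the other rows.
z-row update in column w3: 8 − (-1)·(-1) = 7.

7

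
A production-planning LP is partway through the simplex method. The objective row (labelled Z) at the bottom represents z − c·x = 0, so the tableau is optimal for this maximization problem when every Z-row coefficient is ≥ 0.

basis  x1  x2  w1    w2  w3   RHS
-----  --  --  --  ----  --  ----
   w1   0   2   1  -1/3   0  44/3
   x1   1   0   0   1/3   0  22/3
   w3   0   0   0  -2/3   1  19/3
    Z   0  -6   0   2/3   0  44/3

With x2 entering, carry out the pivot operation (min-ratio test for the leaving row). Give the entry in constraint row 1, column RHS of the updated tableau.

Ratio test on column x2 — row 1: (44/3)/2 = 22/3; row 2: entry 0 ≤ 0; row 3: entry 0 ≤ 0. Minimum is 22/3 at row 1 (w1 leaves); pivot element 2.
Divide row 1 by 2; eliminate column x2 from the other rows.
In the new row 1, the RHS entry is the old entry divided by the pivot: (44/3)/2 = 22/3.

22/3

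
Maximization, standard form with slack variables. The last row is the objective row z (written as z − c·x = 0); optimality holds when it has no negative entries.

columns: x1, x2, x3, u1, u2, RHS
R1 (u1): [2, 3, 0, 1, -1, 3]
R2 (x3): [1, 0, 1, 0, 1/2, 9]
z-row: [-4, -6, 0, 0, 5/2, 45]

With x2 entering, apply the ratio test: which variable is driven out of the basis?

Column x2 entries and ratios — u1: 3/3 = 1; x3: 0 ≤ 0, skip.
Smallest ratio is 1 in the row of u1, so u1 leaves.

u1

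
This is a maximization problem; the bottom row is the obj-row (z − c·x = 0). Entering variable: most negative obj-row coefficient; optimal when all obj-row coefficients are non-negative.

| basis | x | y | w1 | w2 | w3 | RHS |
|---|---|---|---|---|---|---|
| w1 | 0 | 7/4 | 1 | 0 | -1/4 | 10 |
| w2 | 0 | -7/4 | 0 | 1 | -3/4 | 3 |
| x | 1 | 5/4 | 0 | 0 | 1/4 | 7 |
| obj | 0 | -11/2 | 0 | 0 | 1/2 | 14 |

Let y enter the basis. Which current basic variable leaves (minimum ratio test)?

x

Column y entries and ratios — w1: 10/(7/4) = 40/7; w2: -7/4 ≤ 0, skip; x: 7/(5/4) = 28/5.
Smallest ratio is 28/5 in the row of x, so x leaves.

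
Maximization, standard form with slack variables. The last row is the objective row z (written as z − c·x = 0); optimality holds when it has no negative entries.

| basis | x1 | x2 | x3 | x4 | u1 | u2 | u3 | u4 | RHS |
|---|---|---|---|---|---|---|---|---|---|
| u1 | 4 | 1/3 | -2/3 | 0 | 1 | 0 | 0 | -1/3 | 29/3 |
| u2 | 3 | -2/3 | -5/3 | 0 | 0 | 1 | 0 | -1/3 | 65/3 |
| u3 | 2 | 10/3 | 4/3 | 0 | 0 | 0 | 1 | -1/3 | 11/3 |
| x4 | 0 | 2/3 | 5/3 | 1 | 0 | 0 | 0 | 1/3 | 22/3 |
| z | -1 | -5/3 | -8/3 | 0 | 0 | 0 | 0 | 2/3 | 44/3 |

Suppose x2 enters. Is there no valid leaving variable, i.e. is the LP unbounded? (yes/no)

Column x2 has positive entries in row(s) 1, 3, 4, so the ratio test bounds it — not unbounded.

no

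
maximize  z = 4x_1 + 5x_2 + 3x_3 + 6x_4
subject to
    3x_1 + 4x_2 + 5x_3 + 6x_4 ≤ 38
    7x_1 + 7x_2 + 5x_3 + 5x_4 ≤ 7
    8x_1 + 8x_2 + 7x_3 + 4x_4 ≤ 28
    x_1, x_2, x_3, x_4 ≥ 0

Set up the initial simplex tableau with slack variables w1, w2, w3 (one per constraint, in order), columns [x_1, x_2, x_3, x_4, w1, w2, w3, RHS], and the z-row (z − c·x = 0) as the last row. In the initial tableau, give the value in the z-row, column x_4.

The z-row carries the negated objective coefficients: the x_4 entry is -6.

-6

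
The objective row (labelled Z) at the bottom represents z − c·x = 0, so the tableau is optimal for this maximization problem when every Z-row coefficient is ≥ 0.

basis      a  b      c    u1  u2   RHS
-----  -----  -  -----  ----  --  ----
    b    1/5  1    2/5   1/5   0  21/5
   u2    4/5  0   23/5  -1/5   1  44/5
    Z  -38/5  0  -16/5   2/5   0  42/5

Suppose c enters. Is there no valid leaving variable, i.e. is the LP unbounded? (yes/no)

Column c has positive entries in row(s) 1, 2, so the ratio test bounds it — not unbounded.

no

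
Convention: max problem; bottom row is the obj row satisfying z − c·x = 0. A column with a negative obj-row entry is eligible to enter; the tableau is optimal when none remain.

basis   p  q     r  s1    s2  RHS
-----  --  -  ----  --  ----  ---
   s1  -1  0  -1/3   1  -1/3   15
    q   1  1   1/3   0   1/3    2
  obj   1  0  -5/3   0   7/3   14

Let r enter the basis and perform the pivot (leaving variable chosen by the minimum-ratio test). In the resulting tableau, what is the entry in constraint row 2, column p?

3

Ratio test on column r — row 1: entry -1/3 ≤ 0; row 2: 2/(1/3) = 6. Minimum is 6 at row 2 (q leaves); pivot element 1/3.
Divide row 2 by 1/3; eliminate column r from the other rows.
In the new row 2, the p entry is the old entry divided by the pivot: 1/(1/3) = 3.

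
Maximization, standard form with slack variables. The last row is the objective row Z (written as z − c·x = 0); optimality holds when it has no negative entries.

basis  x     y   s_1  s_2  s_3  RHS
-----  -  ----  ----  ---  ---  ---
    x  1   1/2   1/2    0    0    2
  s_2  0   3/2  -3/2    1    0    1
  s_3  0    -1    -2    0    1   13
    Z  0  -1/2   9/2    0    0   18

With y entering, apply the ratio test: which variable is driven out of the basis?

Column y entries and ratios — x: 2/(1/2) = 4; s_2: 1/(3/2) = 2/3; s_3: -1 ≤ 0, skip.
Smallest ratio is 2/3 in the row of s_2, so s_2 leaves.

s_2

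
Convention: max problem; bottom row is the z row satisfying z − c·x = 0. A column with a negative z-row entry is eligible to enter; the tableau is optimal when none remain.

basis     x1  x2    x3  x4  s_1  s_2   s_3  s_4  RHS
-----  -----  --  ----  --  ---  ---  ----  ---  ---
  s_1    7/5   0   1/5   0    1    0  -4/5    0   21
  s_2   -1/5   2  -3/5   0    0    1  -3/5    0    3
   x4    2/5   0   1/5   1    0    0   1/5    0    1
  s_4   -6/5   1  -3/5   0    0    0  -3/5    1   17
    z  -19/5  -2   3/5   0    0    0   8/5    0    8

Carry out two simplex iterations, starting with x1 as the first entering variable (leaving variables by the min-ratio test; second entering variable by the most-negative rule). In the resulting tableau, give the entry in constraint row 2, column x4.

Ratio test on column x1 — row 1: 21/(7/5) = 15; row 2: entry -1/5 ≤ 0; row 3: 1/(2/5) = 5/2; row 4: entry -6/5 ≤ 0. Minimum is 5/2 at row 3 (x4 leaves); pivot element 2/5.
Divide row 3 by 2/5; eliminate column x1 from the other rows.
Second iteration: most negative z-row entry is -2 in column x2, so x2 enters.
Ratio test on column x2 — row 1: entry 0 ≤ 0; row 2: (7/2)/2 = 7/4; row 3: entry 0 ≤ 0; row 4: 20/1 = 20. Minimum is 7/4 at row 2 (s_2 leaves); pivot element 2.
Divide row 2 by 2; eliminate column x2 from the other rows.
After both pivots, the entry at constraint row 2, column x4 is 1/4.

1/4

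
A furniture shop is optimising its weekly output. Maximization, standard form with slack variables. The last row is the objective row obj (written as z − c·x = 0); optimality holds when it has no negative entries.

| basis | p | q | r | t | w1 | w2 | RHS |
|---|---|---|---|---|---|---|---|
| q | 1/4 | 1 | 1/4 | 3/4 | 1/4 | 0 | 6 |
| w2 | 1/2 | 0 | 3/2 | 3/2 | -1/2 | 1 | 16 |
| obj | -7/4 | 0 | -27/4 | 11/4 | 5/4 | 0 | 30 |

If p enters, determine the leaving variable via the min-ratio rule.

q

Column p entries and ratios — q: 6/(1/4) = 24; w2: 16/(1/2) = 32.
Smallest ratio is 24 in the row of q, so q leaves.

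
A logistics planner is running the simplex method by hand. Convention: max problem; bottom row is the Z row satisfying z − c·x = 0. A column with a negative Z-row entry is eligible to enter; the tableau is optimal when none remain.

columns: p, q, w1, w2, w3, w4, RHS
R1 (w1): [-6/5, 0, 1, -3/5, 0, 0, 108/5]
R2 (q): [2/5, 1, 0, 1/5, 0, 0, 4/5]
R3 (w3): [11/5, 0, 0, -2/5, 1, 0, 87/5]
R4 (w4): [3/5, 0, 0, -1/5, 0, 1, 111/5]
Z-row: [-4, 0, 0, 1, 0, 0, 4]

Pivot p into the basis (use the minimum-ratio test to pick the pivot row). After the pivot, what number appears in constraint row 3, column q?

Ratio test on column p — row 1: entry -6/5 ≤ 0; row 2: (4/5)/(2/5) = 2; row 3: (87/5)/(11/5) = 87/11; row 4: (111/5)/(3/5) = 37. Minimum is 2 at row 2 (q leaves); pivot element 2/5.
Divide row 2 by 2/5; eliminate column p from the other rows.
Row 3 update in column q: 0 − (11/5)·(5/2) = -11/2.

-11/2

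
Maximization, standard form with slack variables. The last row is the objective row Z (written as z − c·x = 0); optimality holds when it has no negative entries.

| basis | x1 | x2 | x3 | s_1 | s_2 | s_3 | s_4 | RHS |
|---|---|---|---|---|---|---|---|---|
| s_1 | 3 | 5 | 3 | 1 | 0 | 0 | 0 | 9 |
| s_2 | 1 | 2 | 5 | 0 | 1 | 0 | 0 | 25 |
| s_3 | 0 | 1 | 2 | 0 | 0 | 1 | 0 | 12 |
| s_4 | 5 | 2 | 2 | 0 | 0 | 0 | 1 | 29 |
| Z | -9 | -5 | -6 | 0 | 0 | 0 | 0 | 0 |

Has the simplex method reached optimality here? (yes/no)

no

The Z-row has a negative entry -9 in column x1, so it is not optimal.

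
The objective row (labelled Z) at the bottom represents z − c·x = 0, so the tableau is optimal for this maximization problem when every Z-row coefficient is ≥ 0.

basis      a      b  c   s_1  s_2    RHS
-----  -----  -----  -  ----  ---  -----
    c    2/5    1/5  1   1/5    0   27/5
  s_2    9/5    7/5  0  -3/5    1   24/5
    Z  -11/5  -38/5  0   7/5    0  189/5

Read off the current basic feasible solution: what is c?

c is basic (row 1); its value is the RHS of that row, 27/5.

27/5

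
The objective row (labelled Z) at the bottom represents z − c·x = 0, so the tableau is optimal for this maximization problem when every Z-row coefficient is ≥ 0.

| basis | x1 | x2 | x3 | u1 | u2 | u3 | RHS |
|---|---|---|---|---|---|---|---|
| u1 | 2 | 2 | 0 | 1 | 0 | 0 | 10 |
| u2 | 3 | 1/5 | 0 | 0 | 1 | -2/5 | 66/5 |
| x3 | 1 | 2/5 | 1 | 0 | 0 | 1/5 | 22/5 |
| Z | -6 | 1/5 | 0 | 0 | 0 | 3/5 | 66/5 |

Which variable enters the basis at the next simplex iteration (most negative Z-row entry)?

Negative Z-row entries: x1: -6.
The most negative is -6 in column x1, so x1 enters.

x1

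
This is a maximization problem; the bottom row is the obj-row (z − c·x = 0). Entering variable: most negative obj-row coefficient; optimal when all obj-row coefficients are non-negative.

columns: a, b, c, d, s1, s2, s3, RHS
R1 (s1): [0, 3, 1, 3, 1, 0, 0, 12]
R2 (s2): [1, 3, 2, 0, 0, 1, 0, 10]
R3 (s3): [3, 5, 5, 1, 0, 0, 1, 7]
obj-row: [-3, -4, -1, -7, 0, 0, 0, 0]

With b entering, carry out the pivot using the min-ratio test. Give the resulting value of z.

Ratio test on column b — row 1: 12/3 = 4; row 2: 10/3 = 10/3; row 3: 7/5 = 7/5. Minimum is 7/5 at row 3 (s3 leaves); pivot element 5.
Pivot on row 3; the obj-row RHS becomes 0 − (-4)·(7/5) = 28/5.

28/5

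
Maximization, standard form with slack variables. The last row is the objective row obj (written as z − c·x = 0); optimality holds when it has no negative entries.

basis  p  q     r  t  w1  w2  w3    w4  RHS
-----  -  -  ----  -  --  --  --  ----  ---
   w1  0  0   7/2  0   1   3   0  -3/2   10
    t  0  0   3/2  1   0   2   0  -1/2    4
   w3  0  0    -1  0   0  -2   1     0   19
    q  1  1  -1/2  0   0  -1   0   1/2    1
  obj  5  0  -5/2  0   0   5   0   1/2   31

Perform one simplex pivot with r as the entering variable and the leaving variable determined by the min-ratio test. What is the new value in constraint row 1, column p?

Ratio test on column r — row 1: 10/(7/2) = 20/7; row 2: 4/(3/2) = 8/3; row 3: entry -1 ≤ 0; row 4: entry -1/2 ≤ 0. Minimum is 8/3 at row 2 (t leaves); pivot element 3/2.
Divide row 2 by 3/2; eliminate column r from the other rows.
Row 1 update in column p: 0 − (7/2)·0 = 0.

0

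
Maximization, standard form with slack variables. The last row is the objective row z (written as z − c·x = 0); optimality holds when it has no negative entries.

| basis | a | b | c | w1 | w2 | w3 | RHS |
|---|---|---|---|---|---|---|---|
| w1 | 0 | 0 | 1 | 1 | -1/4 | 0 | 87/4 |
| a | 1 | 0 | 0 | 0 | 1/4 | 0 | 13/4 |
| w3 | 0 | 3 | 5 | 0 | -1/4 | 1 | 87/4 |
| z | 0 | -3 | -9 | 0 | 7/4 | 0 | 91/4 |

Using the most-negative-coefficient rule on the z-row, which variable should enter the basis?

c

Negative z-row entries: b: -3, c: -9.
The most negative is -9 in column c, so c enters.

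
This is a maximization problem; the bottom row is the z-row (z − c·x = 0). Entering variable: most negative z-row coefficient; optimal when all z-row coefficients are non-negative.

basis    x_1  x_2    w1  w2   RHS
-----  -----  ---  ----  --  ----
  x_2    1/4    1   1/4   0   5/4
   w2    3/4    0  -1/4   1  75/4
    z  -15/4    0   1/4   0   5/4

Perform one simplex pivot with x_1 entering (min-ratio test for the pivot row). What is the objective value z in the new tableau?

Ratio test on column x_1 — row 1: (5/4)/(1/4) = 5; row 2: (75/4)/(3/4) = 25. Minimum is 5 at row 1 (x_2 leaves); pivot element 1/4.
Pivot on row 1; the z-row RHS becomes 5/4 − (-15/4)·5 = 20.

20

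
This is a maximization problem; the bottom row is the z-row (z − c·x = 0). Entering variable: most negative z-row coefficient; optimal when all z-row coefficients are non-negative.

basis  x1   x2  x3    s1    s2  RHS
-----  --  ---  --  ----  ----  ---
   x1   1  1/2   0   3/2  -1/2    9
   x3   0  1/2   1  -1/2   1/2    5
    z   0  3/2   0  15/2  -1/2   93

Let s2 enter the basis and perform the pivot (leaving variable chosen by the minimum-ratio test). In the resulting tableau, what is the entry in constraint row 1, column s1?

Ratio test on column s2 — row 1: entry -1/2 ≤ 0; row 2: 5/(1/2) = 10. Minimum is 10 at row 2 (x3 leaves); pivot element 1/2.
Divide row 2 by 1/2; eliminate column s2 from the other rows.
Row 1 update in column s1: 3/2 − (-1/2)·(-1) = 1.

1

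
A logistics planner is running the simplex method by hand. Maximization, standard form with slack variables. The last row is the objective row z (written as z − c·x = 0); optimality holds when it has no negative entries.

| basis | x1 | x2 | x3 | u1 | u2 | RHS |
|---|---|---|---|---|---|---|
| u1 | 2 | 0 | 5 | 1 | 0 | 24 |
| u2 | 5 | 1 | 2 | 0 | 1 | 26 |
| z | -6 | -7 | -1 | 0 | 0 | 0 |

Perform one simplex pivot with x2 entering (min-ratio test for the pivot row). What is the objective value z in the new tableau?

182

Ratio test on column x2 — row 1: entry 0 ≤ 0; row 2: 26/1 = 26. Minimum is 26 at row 2 (u2 leaves); pivot element 1.
Pivot on row 2; the z-row RHS becomes 0 − (-7)·26 = 182.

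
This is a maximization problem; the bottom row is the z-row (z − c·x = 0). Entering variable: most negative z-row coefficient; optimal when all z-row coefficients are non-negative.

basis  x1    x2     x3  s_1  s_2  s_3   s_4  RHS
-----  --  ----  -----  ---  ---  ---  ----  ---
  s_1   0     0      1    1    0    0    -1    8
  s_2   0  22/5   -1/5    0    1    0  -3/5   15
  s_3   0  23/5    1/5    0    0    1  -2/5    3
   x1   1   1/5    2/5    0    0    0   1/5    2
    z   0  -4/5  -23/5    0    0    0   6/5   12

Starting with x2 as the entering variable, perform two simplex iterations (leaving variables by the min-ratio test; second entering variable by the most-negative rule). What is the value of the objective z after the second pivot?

103/3

Ratio test on column x2 — row 1: entry 0 ≤ 0; row 2: 15/(22/5) = 75/22; row 3: 3/(23/5) = 15/23; row 4: 2/(1/5) = 10. Minimum is 15/23 at row 3 (s_3 leaves); pivot element 23/5.
Pivot on row 3; the z-row RHS becomes 12 − (-4/5)·(15/23) = 288/23.
Next entering variable (most negative z-row entry -105/23): x3.
Ratio test on column x3 — row 1: 8/1 = 8; row 2: entry -9/23 ≤ 0; row 3: (15/23)/(1/23) = 15; row 4: (43/23)/(9/23) = 43/9. Minimum is 43/9 at row 4 (x1 leaves); pivot element 9/23.
After the second pivot the z-row RHS is 288/23 − (-105/23)·(43/9) = 103/3.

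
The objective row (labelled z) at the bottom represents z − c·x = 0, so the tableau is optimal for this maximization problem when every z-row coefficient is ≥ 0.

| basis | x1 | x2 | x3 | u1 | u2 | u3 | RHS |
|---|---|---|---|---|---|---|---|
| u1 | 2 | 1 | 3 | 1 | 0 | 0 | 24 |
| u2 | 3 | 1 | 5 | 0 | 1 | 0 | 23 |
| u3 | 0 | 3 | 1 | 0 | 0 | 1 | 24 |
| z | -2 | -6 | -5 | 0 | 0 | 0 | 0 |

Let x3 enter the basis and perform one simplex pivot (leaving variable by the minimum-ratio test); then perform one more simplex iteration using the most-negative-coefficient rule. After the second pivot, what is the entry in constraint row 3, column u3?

Ratio test on column x3 — row 1: 24/3 = 8; row 2: 23/5 = 23/5; row 3: 24/1 = 24. Minimum is 23/5 at row 2 (u2 leaves); pivot element 5.
Divide row 2 by 5; eliminate column x3 from the other rows.
Second iteration: most negative z-row entry is -5 in column x2, so x2 enters.
Ratio test on column x2 — row 1: (51/5)/(2/5) = 51/2; row 2: (23/5)/(1/5) = 23; row 3: (97/5)/(14/5) = 97/14. Minimum is 97/14 at row 3 (u3 leaves); pivot element 14/5.
Divide row 3 by 14/5; eliminate column x2 from the other rows.
After both pivots, the entry at constraint row 3, column u3 is 5/14.

5/14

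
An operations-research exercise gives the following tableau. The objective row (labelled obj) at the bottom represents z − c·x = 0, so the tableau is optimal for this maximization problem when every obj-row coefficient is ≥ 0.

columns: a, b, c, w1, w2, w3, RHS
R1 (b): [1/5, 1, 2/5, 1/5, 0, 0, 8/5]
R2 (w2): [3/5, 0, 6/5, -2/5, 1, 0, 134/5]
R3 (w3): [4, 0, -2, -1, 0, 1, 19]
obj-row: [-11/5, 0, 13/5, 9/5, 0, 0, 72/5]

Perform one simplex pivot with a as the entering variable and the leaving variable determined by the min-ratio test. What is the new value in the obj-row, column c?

3/2

Ratio test on column a — row 1: (8/5)/(1/5) = 8; row 2: (134/5)/(3/5) = 134/3; row 3: 19/4 = 19/4. Minimum is 19/4 at row 3 (w3 leaves); pivot element 4.
Divide row 3 by 4; eliminate column a from the other rows.
obj-row update in column c: 13/5 − (-11/5)·(-1/2) = 3/2.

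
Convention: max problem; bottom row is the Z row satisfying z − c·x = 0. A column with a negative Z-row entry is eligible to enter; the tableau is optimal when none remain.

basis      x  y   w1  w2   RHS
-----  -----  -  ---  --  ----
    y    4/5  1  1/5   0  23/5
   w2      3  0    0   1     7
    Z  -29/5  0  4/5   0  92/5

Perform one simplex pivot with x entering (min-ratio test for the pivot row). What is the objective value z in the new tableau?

479/15

Ratio test on column x — row 1: (23/5)/(4/5) = 23/4; row 2: 7/3 = 7/3. Minimum is 7/3 at row 2 (w2 leaves); pivot element 3.
Pivot on row 2; the Z-row RHS becomes 92/5 − (-29/5)·(7/3) = 479/15.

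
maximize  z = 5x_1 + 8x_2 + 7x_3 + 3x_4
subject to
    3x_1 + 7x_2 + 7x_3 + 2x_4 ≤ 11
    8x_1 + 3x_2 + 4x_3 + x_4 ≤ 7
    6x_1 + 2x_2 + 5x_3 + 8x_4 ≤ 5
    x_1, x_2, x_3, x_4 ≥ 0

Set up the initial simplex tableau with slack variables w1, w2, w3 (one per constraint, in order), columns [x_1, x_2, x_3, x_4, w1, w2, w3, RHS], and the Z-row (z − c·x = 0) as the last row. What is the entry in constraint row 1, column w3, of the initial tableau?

Slack w3 belongs to constraint 3; its column is the unit vector e_3, so the entry in row 1 is 0.

0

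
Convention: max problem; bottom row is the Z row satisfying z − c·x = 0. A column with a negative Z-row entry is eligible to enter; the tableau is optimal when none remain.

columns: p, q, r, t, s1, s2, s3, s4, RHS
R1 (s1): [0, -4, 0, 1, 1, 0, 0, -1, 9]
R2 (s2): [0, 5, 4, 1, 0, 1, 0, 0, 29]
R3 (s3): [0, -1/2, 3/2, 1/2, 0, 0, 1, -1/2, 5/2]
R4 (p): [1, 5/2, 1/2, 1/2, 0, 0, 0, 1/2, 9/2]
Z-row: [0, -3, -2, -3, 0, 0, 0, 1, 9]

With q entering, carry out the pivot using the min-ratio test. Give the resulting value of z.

72/5

Ratio test on column q — row 1: entry -4 ≤ 0; row 2: 29/5 = 29/5; row 3: entry -1/2 ≤ 0; row 4: (9/2)/(5/2) = 9/5. Minimum is 9/5 at row 4 (p leaves); pivot element 5/2.
Pivot on row 4; the Z-row RHS becomes 9 − (-3)·(9/5) = 72/5.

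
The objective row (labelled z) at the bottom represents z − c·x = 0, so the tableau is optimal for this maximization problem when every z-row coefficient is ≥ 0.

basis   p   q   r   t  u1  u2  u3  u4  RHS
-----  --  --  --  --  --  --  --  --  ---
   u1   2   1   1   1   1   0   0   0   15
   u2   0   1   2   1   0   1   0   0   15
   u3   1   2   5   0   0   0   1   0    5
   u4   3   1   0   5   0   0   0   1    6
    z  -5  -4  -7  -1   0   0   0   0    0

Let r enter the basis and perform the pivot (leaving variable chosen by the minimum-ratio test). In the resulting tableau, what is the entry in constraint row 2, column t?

1

Ratio test on column r — row 1: 15/1 = 15; row 2: 15/2 = 15/2; row 3: 5/5 = 1; row 4: entry 0 ≤ 0. Minimum is 1 at row 3 (u3 leaves); pivot element 5.
Divide row 3 by 5; eliminate column r from the other rows.
Row 2 update in column t: 1 − 2·0 = 1.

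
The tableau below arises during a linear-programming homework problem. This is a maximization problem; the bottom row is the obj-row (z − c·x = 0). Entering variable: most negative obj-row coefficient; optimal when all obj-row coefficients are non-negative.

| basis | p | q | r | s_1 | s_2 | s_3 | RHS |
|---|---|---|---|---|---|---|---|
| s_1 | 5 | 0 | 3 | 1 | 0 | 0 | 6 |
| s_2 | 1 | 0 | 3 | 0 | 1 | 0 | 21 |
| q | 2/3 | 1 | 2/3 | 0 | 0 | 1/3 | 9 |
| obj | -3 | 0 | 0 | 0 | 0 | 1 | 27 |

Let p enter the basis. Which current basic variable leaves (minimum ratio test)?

s_1

Column p entries and ratios — s_1: 6/5 = 6/5; s_2: 21/1 = 21; q: 9/(2/3) = 27/2.
Smallest ratio is 6/5 in the row of s_1, so s_1 leaves.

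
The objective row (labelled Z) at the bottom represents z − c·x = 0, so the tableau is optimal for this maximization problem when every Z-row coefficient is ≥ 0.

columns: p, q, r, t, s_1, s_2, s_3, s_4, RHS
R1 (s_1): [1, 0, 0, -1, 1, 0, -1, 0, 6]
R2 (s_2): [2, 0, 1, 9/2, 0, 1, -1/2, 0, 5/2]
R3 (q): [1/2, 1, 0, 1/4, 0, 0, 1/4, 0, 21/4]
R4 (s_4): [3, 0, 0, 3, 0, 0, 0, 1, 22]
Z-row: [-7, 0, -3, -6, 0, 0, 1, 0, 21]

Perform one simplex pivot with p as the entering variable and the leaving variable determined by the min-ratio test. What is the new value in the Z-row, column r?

1/2

Ratio test on column p — row 1: 6/1 = 6; row 2: (5/2)/2 = 5/4; row 3: (21/4)/(1/2) = 21/2; row 4: 22/3 = 22/3. Minimum is 5/4 at row 2 (s_2 leaves); pivot element 2.
Divide row 2 by 2; eliminate column p from the other rows.
Z-row update in column r: -3 − (-7)·(1/2) = 1/2.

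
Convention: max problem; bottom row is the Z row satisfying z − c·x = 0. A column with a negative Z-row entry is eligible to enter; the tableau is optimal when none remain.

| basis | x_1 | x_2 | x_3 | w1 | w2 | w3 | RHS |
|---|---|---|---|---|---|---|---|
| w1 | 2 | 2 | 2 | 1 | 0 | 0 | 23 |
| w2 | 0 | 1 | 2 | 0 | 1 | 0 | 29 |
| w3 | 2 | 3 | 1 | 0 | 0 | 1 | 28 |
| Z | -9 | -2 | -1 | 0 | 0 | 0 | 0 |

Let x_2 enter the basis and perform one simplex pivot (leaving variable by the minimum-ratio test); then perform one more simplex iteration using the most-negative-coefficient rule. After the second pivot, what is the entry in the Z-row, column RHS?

Ratio test on column x_2 — row 1: 23/2 = 23/2; row 2: 29/1 = 29; row 3: 28/3 = 28/3. Minimum is 28/3 at row 3 (w3 leaves); pivot element 3.
Divide row 3 by 3; eliminate column x_2 from the other rows.
Second iteration: most negative Z-row entry is -23/3 in column x_1, so x_1 enters.
Ratio test on column x_1 — row 1: (13/3)/(2/3) = 13/2; row 2: entry -2/3 ≤ 0; row 3: (28/3)/(2/3) = 14. Minimum is 13/2 at row 1 (w1 leaves); pivot element 2/3.
Divide row 1 by 2/3; eliminate column x_1 from the other rows.
After both pivots, the entry at the Z-row, column RHS is 137/2.

137/2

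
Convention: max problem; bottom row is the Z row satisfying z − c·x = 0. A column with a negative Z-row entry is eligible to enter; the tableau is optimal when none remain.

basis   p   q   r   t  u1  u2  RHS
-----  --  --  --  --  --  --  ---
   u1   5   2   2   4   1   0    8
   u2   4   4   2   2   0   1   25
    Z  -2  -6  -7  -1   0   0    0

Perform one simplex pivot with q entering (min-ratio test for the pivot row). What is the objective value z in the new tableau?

Ratio test on column q — row 1: 8/2 = 4; row 2: 25/4 = 25/4. Minimum is 4 at row 1 (u1 leaves); pivot element 2.
Pivot on row 1; the Z-row RHS becomes 0 − (-6)·4 = 24.

24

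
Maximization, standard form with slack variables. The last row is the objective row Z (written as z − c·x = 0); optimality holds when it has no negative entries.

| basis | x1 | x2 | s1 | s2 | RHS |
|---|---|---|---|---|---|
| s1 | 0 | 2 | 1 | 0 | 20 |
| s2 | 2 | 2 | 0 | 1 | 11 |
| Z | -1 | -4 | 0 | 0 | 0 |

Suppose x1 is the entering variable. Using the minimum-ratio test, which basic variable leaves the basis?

Column x1 entries and ratios — s1: 0 ≤ 0, skip; s2: 11/2 = 11/2.
Smallest ratio is 11/2 in the row of s2, so s2 leaves.

s2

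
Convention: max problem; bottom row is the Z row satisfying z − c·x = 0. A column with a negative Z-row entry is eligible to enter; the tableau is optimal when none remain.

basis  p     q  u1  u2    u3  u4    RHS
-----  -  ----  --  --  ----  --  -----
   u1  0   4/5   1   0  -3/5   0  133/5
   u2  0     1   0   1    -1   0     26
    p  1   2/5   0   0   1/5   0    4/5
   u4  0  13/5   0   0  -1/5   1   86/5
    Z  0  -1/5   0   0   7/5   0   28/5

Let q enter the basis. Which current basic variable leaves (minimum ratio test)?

p

Column q entries and ratios — u1: (133/5)/(4/5) = 133/4; u2: 26/1 = 26; p: (4/5)/(2/5) = 2; u4: (86/5)/(13/5) = 86/13.
Smallest ratio is 2 in the row of p, so p leaves.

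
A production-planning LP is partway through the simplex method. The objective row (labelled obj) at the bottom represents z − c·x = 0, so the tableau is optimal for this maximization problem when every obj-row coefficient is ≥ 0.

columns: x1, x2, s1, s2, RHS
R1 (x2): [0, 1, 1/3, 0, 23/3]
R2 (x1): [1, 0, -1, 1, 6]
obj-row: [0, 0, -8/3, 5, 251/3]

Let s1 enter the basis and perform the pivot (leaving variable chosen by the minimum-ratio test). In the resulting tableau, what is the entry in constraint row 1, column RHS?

Ratio test on column s1 — row 1: (23/3)/(1/3) = 23; row 2: entry -1 ≤ 0. Minimum is 23 at row 1 (x2 leaves); pivot element 1/3.
Divide row 1 by 1/3; eliminate column s1 from the other rows.
In the new row 1, the RHS entry is the old entry divided by the pivot: (23/3)/(1/3) = 23.

23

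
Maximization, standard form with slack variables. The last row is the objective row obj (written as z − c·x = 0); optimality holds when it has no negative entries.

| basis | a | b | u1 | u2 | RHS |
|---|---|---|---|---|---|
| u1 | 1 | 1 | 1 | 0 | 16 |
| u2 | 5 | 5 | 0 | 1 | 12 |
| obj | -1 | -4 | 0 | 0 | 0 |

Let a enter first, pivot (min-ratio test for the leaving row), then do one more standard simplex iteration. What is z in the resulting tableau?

Ratio test on column a — row 1: 16/1 = 16; row 2: 12/5 = 12/5. Minimum is 12/5 at row 2 (u2 leaves); pivot element 5.
Pivot on row 2; the obj-row RHS becomes 0 − (-1)·(12/5) = 12/5.
Next entering variable (most negative obj-row entry -3): b.
Ratio test on column b — row 1: entry 0 ≤ 0; row 2: (12/5)/1 = 12/5. Minimum is 12/5 at row 2 (a leaves); pivot element 1.
After the second pivot the obj-row RHS is 12/5 − (-3)·(12/5) = 48/5.

48/5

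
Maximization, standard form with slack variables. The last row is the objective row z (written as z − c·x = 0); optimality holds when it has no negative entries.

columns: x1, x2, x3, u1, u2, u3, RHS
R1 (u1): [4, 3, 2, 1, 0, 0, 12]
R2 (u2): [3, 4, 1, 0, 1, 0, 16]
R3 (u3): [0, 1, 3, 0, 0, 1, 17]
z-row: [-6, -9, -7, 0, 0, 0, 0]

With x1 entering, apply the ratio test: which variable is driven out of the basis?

u1

Column x1 entries and ratios — u1: 12/4 = 3; u2: 16/3 = 16/3; u3: 0 ≤ 0, skip.
Smallest ratio is 3 in the row of u1, so u1 leaves.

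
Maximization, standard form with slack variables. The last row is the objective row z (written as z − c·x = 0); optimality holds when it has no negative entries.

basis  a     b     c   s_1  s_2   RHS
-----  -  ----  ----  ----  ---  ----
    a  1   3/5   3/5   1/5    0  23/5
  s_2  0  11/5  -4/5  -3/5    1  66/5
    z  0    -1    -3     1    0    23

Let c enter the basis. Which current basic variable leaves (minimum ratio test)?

Column c entries and ratios — a: (23/5)/(3/5) = 23/3; s_2: -4/5 ≤ 0, skip.
Smallest ratio is 23/3 in the row of a, so a leaves.

a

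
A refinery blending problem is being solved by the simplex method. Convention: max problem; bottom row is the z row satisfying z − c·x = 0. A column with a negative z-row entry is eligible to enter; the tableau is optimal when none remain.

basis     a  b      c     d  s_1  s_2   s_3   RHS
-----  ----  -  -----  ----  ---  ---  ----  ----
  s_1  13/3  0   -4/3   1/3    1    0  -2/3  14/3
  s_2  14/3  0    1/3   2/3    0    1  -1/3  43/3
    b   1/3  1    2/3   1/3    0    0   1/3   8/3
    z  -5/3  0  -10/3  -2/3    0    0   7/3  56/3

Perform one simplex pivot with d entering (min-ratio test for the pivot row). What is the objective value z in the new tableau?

24

Ratio test on column d — row 1: (14/3)/(1/3) = 14; row 2: (43/3)/(2/3) = 43/2; row 3: (8/3)/(1/3) = 8. Minimum is 8 at row 3 (b leaves); pivot element 1/3.
Pivot on row 3; the z-row RHS becomes 56/3 − (-2/3)·8 = 24.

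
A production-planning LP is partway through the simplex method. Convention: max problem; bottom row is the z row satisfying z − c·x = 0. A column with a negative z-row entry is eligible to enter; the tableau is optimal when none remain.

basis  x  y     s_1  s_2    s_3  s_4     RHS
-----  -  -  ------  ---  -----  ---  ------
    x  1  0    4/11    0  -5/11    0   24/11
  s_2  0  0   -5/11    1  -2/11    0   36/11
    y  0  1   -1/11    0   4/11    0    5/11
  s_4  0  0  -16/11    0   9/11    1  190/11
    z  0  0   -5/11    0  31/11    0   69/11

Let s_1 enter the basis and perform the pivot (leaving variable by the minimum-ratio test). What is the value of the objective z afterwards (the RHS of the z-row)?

9

Ratio test on column s_1 — row 1: (24/11)/(4/11) = 6; row 2: entry -5/11 ≤ 0; row 3: entry -1/11 ≤ 0; row 4: entry -16/11 ≤ 0. Minimum is 6 at row 1 (x leaves); pivot element 4/11.
Pivot on row 1; the z-row RHS becomes 69/11 − (-5/11)·6 = 9.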